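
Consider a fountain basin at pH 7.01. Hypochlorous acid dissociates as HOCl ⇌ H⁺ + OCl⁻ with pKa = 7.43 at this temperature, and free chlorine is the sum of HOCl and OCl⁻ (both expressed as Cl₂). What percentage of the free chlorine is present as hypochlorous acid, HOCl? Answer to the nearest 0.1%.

[OCl⁻]/[HOCl] = 10^(pH − pKa) = 10^(7.01 − 7.43) = 10^-0.42 = 0.3802.
Fraction as HOCl = 1 / (1 + 0.3802) = 0.7245.

72.5%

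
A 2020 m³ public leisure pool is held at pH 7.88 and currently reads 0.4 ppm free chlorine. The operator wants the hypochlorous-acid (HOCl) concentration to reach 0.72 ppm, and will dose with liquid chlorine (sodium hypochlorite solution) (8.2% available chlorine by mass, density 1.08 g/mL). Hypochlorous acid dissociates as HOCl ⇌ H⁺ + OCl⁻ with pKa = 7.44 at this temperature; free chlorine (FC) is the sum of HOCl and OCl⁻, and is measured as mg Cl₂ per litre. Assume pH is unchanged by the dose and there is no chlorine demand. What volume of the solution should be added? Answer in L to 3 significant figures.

52.5 L

Volume: 2020 m³ = 2,020,000 L.
[OCl⁻]/[HOCl] = 10^(pH − pKa) = 10^(7.88 − 7.44) = 2.754; fraction as HOCl = 1/(1 + 2.754) = 0.2664.
Free chlorine required for 0.72 ppm HOCl: 0.72 / 0.2664 = 2.703 ppm.
FC to add: 2.703 − 0.4 = 2.303 mg/L as Cl₂.
Cl₂ equivalent: 2.303 mg/L × 2,020,000 L = 4652 g.
Product at 8.2% available Cl: 4652 / 0.082 = 56,730 g.
Volume: 56,730 g ÷ 1.08 g/mL = 52,530 mL.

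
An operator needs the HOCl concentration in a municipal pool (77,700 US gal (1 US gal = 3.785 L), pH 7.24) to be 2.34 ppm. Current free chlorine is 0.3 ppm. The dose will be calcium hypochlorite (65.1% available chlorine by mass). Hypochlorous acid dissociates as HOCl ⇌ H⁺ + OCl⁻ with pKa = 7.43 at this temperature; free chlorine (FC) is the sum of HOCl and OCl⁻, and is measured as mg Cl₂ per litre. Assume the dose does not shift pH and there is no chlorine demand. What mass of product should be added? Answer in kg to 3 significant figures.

1.60 kg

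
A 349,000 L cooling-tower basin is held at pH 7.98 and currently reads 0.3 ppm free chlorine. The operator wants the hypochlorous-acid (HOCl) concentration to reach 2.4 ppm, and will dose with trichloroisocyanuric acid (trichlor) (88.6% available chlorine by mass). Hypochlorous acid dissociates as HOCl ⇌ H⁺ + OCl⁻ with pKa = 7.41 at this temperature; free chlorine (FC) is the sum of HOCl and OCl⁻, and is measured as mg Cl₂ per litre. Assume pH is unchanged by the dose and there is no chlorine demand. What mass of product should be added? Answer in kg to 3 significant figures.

4.34 kg

[OCl⁻]/[HOCl] = 10^(pH − pKa) = 10^(7.98 − 7.41) = 3.715; fraction as HOCl = 1/(1 + 3.715) = 0.2121.
Free chlorine required for 2.4 ppm HOCl: 2.4 / 0.2121 = 11.32 ppm.
FC to add: 11.32 − 0.3 = 11.02 mg/L as Cl₂.
Cl₂ equivalent: 11.02 mg/L × 349,000 L = 3845 g.
Product at 88.6% available Cl: 3845 / 0.886 = 4340 g.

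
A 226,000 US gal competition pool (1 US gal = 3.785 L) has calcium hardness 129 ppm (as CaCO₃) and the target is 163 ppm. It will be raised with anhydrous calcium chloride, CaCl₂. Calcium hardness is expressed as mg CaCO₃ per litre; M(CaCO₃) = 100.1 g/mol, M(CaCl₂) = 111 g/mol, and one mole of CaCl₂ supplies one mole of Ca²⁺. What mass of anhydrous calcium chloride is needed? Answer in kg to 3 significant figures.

32.3 kg

Volume: 226,000 US gal × 3.785 L/gal = 855,410 L.
Hardness to add: (163 − 129) = 34 mg/L as CaCO₃ × 855,410 L = 29,080 g as CaCO₃.
Moles of Ca²⁺ (1 mol Ca²⁺ ≡ 1 mol CaCO₃): 29,080 / 100.1 g/mol = 290.5 mol.
Mass of CaCl₂: 290.5 × 111 = 32,250 g.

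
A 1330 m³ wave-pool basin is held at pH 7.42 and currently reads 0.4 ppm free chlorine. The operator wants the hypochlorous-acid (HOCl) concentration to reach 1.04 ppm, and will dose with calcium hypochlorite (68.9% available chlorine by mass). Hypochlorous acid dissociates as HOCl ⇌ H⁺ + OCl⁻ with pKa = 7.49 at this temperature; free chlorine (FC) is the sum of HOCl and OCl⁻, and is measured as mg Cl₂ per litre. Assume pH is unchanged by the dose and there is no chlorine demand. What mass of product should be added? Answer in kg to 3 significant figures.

2.94 kg

Volume: 1330 m³ = 1,330,000 L.
[OCl⁻]/[HOCl] = 10^(pH − pKa) = 10^(7.42 − 7.49) = 0.8511; fraction as HOCl = 1/(1 + 0.8511) = 0.5402.
Free chlorine required for 1.04 ppm HOCl: 1.04 / 0.5402 = 1.925 ppm.
FC to add: 1.925 − 0.4 = 1.525 mg/L as Cl₂.
Cl₂ equivalent: 1.525 mg/L × 1,330,000 L = 2028 g.
Product at 68.9% available Cl: 2028 / 0.689 = 2944 g.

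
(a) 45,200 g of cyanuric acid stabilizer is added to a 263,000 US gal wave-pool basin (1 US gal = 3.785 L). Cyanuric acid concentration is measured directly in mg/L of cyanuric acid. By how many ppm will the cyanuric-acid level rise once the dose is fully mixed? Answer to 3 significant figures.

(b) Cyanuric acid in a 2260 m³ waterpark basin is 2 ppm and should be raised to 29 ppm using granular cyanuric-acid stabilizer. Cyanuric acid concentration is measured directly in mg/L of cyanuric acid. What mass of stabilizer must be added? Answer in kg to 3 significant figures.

(a) 45.4 ppm; (b) 61.0 kg

(a) Volume: 263,000 US gal × 3.785 L/gal = 995,455 L.
(a) Rise: 45,200 g / 995,455 L × 1000 = 45.41 mg/L.

(b) Volume: 2260 m³ = 2,260,000 L.
(b) CYA to add: (29 − 2) = 27 mg/L × 2,260,000 L = 61,020 g cyanuric acid.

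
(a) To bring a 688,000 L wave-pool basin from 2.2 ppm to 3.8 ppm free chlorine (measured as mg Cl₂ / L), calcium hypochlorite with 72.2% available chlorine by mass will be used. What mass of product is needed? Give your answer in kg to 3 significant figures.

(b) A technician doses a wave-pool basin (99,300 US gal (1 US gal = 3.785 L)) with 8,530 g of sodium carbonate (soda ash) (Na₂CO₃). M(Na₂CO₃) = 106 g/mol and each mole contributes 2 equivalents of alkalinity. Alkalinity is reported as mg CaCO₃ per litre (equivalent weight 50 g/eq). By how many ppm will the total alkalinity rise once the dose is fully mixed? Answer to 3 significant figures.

(a) 1.52 kg; (b) 21.4 ppm

(a) Chlorine deficit: 3.8 − 2.2 = 1.6 ppm = 1.6 mg/L as Cl₂.
(a) Cl₂ equivalent needed: 1.6 mg/L × 688,000 L = 1,101,000 mg = 1101 g.
(a) Product at 72.2% available chlorine: 1101 / 0.722 = 1525 g.

(b) Volume: 99,300 US gal × 3.785 L/gal = 375,850 L.
(b) Moles of Na₂CO₃: 8,530 g ÷ 106 g/mol = 80.47 mol → 160.9 eq of alkalinity.
(b) As CaCO₃: 160.9 eq × 50 g/eq = 8047 g.
(b) Rise: 8047 g / 375,850 L × 1000 = 21.41 mg/L.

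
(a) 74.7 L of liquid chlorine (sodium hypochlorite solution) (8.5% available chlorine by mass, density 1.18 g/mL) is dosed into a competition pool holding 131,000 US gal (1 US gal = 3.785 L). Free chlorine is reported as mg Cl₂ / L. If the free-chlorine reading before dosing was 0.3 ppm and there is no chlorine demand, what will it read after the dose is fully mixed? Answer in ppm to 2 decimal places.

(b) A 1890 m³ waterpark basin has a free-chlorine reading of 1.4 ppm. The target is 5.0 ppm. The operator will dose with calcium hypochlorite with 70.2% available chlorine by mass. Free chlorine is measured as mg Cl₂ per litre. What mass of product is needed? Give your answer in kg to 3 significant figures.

(a) 15.41 ppm; (b) 9.69 kg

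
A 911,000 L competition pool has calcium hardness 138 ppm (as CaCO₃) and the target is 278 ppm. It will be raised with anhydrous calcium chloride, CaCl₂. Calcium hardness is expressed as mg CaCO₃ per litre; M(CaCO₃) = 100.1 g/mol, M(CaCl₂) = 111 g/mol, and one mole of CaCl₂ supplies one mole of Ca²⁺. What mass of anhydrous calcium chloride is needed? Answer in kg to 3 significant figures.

141 kg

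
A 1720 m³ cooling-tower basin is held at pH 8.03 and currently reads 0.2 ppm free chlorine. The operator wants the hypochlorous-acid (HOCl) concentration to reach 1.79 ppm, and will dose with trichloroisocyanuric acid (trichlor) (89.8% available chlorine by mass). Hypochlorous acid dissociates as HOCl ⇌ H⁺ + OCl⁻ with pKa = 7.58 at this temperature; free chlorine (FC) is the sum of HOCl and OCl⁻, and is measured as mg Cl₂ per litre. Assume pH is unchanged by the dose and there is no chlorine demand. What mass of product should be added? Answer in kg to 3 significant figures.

12.7 kg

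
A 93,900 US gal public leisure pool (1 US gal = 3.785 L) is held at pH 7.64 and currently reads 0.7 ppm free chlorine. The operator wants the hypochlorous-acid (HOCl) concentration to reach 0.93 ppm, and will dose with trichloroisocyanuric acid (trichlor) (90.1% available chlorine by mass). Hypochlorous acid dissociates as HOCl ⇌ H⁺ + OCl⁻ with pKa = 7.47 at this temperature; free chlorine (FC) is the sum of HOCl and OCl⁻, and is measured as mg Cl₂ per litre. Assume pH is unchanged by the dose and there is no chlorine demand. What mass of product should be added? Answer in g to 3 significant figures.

633 g

Volume: 93,900 US gal × 3.785 L/gal = 355,412 L.
[OCl⁻]/[HOCl] = 10^(pH − pKa) = 10^(7.64 − 7.47) = 1.479; fraction as HOCl = 1/(1 + 1.479) = 0.4034.
Free chlorine required for 0.93 ppm HOCl: 0.93 / 0.4034 = 2.306 ppm.
FC to add: 2.306 − 0.7 = 1.606 mg/L as Cl₂.
Cl₂ equivalent: 1.606 mg/L × 355,412 L = 570.6 g.
Product at 90.1% available Cl: 570.6 / 0.901 = 633.3 g.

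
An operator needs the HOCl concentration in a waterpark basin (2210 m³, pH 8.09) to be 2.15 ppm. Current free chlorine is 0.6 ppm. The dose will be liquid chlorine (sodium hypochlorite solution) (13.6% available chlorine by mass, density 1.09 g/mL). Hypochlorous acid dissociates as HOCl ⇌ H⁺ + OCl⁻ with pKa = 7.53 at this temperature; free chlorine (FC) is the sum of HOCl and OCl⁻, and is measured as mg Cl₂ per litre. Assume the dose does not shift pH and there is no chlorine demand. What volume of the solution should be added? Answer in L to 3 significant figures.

Volume: 2210 m³ = 2,210,000 L.
[OCl⁻]/[HOCl] = 10^(pH − pKa) = 10^(8.09 − 7.53) = 3.631; fraction as HOCl = 1/(1 + 3.631) = 0.2159.
Free chlorine required for 2.15 ppm HOCl: 2.15 / 0.2159 = 9.956 ppm.
FC to add: 9.956 − 0.6 = 9.356 mg/L as Cl₂.
Cl₂ equivalent: 9.356 mg/L × 2,210,000 L = 20,680 g.
Product at 13.6% available Cl: 20,680 / 0.136 = 152,000 g.
Volume: 152,000 g ÷ 1.09 g/mL = 139,500 mL.

139 L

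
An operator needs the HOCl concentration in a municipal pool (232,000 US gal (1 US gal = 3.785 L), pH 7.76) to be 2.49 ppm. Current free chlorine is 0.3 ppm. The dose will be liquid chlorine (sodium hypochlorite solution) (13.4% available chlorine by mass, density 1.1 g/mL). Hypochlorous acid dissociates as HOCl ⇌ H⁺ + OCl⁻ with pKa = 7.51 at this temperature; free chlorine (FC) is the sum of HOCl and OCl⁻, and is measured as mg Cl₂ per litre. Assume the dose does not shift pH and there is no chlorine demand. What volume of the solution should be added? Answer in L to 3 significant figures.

39.4 L

Volume: 232,000 US gal × 3.785 L/gal = 878,120 L.
[OCl⁻]/[HOCl] = 10^(pH − pKa) = 10^(7.76 − 7.51) = 1.778; fraction as HOCl = 1/(1 + 1.778) = 0.3599.
Free chlorine required for 2.49 ppm HOCl: 2.49 / 0.3599 = 6.918 ppm.
FC to add: 6.918 − 0.3 = 6.618 mg/L as Cl₂.
Cl₂ equivalent: 6.618 mg/L × 878,120 L = 5811 g.
Product at 13.4% available Cl: 5811 / 0.134 = 43,370 g.
Volume: 43,370 g ÷ 1.1 g/mL = 39,430 mL.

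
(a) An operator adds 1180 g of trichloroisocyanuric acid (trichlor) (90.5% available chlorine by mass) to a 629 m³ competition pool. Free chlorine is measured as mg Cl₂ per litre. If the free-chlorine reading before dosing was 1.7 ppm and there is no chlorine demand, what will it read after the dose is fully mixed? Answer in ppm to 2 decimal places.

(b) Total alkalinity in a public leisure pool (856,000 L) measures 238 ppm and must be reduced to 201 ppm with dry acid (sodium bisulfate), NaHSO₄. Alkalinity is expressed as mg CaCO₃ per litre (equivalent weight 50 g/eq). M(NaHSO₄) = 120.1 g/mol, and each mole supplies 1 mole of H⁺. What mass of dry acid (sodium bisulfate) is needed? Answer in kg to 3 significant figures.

(a) 3.40 ppm; (b) 76.1 kg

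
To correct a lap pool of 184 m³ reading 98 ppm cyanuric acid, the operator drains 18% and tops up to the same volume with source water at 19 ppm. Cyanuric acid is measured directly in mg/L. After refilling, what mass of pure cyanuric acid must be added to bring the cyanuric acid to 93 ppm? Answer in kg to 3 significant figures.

1.70 kg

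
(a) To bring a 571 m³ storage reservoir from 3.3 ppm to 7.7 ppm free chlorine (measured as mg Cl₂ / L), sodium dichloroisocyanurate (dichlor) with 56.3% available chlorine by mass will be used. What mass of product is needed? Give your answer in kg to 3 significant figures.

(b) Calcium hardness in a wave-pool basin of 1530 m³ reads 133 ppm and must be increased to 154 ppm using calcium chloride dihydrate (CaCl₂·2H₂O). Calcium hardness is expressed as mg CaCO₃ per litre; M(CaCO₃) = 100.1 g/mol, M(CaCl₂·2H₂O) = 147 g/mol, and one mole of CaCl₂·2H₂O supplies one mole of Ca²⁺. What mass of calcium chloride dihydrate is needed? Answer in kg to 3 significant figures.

(a) 4.46 kg; (b) 47.2 kg

(a) Volume: 571 m³ = 571,000 L.
(a) Chlorine deficit: 7.7 − 3.3 = 4.4 ppm = 4.4 mg/L as Cl₂.
(a) Cl₂ equivalent needed: 4.4 mg/L × 571,000 L = 2,512,000 mg = 2512 g.
(a) Product at 56.3% available chlorine: 2512 / 0.563 = 4463 g.

(b) Volume: 1530 m³ = 1,530,000 L.
(b) Hardness to add: (154 − 133) = 21 mg/L as CaCO₃ × 1,530,000 L = 32,130 g as CaCO₃.
(b) Moles of Ca²⁺ (1 mol Ca²⁺ ≡ 1 mol CaCO₃): 32,130 / 100.1 g/mol = 321 mol.
(b) Mass of CaCl₂·2H₂O: 321 × 147 = 47,180 g.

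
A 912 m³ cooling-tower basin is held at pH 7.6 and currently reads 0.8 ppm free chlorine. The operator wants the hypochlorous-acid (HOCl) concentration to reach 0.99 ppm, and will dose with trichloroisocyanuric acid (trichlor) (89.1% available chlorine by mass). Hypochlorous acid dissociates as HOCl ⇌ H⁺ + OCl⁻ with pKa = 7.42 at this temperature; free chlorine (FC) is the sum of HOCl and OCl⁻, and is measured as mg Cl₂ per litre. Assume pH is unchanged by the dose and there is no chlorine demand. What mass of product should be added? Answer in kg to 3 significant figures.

Volume: 912 m³ = 912,000 L.
[OCl⁻]/[HOCl] = 10^(pH − pKa) = 10^(7.6 − 7.42) = 1.514; fraction as HOCl = 1/(1 + 1.514) = 0.3978.
Free chlorine required for 0.99 ppm HOCl: 0.99 / 0.3978 = 2.488 ppm.
FC to add: 2.488 − 0.8 = 1.688 mg/L as Cl₂.
Cl₂ equivalent: 1.688 mg/L × 912,000 L = 1540 g.
Product at 89.1% available Cl: 1540 / 0.891 = 1728 g.

1.73 kg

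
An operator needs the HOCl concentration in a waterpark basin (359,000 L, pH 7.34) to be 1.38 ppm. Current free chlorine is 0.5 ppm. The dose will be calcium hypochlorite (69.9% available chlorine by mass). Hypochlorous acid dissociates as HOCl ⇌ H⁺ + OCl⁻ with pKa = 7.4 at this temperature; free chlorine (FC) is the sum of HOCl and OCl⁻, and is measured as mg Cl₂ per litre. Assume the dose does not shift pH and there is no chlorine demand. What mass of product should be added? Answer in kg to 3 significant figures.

1.07 kg

[OCl⁻]/[HOCl] = 10^(pH − pKa) = 10^(7.34 − 7.4) = 0.871; fraction as HOCl = 1/(1 + 0.871) = 0.5345.
Free chlorine required for 1.38 ppm HOCl: 1.38 / 0.5345 = 2.582 ppm.
FC to add: 2.582 − 0.5 = 2.082 mg/L as Cl₂.
Cl₂ equivalent: 2.082 mg/L × 359,000 L = 747.4 g.
Product at 69.9% available Cl: 747.4 / 0.699 = 1069 g.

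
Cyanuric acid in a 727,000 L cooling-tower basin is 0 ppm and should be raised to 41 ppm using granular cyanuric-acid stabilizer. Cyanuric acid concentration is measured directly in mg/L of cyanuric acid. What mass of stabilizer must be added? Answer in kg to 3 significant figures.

CYA to add: (41 − 0) = 41 mg/L × 727,000 L = 29,810 g cyanuric acid.

29.8 kg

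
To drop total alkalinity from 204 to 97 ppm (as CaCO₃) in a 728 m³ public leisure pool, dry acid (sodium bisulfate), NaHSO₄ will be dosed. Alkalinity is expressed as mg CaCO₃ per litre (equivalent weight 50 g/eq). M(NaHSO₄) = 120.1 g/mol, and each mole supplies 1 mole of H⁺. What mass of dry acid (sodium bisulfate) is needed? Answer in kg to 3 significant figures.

187 kg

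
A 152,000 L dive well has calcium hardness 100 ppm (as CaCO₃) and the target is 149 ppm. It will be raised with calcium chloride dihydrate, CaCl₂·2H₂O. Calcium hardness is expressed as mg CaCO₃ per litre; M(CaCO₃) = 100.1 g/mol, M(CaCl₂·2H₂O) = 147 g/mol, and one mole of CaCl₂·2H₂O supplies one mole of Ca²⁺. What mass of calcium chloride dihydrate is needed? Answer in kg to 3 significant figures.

Hardness to add: (149 − 100) = 49 mg/L as CaCO₃ × 152,000 L = 7448 g as CaCO₃.
Moles of Ca²⁺ (1 mol Ca²⁺ ≡ 1 mol CaCO₃): 7448 / 100.1 g/mol = 74.41 mol.
Mass of CaCl₂·2H₂O: 74.41 × 147 = 10,940 g.

10.9 kg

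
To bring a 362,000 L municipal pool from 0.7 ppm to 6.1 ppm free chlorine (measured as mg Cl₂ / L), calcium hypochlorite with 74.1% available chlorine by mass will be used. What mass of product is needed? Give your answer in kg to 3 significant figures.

2.64 kg

Chlorine deficit: 6.1 − 0.7 = 5.4 ppm = 5.4 mg/L as Cl₂.
Cl₂ equivalent needed: 5.4 mg/L × 362,000 L = 1,955,000 mg = 1955 g.
Product at 74.1% available chlorine: 1955 / 0.741 = 2638 g.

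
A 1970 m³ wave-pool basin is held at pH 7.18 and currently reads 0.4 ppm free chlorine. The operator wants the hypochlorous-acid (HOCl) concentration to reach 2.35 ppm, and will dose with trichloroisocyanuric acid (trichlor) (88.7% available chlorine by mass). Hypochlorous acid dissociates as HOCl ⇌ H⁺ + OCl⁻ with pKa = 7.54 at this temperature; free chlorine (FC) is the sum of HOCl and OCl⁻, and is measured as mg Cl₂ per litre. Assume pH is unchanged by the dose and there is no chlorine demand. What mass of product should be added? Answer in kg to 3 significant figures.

Volume: 1970 m³ = 1,970,000 L.
[OCl⁻]/[HOCl] = 10^(pH − pKa) = 10^(7.18 − 7.54) = 0.4365; fraction as HOCl = 1/(1 + 0.4365) = 0.6961.
Free chlorine required for 2.35 ppm HOCl: 2.35 / 0.6961 = 3.376 ppm.
FC to add: 3.376 − 0.4 = 2.976 mg/L as Cl₂.
Cl₂ equivalent: 2.976 mg/L × 1,970,000 L = 5862 g.
Product at 88.7% available Cl: 5862 / 0.887 = 6609 g.

6.61 kg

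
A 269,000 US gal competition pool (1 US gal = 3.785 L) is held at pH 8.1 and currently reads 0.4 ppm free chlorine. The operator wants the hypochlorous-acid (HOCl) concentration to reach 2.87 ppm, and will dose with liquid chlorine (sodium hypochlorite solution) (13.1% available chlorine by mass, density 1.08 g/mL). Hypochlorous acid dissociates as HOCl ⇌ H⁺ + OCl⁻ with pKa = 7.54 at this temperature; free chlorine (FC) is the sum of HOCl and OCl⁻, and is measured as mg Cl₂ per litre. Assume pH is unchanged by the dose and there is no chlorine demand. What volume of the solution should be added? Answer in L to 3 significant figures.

92.8 L

Volume: 269,000 US gal × 3.785 L/gal = 1,018,165 L.
[OCl⁻]/[HOCl] = 10^(pH − pKa) = 10^(8.1 − 7.54) = 3.631; fraction as HOCl = 1/(1 + 3.631) = 0.2159.
Free chlorine required for 2.87 ppm HOCl: 2.87 / 0.2159 = 13.29 ppm.
FC to add: 13.29 − 0.4 = 12.89 mg/L as Cl₂.
Cl₂ equivalent: 12.89 mg/L × 1,018,165 L = 13,120 g.
Product at 13.1% available Cl: 13,120 / 0.131 = 100,200 g.
Volume: 100,200 g ÷ 1.08 g/mL = 92,770 mL.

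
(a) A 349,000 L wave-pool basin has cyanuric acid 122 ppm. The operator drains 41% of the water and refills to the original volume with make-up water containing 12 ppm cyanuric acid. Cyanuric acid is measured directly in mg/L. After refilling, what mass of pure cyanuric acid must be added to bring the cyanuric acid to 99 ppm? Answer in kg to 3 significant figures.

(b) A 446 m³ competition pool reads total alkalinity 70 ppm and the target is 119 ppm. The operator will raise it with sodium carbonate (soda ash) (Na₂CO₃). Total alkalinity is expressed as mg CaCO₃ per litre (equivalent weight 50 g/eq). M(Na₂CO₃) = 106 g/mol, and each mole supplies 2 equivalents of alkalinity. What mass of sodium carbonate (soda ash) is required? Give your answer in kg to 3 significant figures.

(a) 7.71 kg; (b) 23.2 kg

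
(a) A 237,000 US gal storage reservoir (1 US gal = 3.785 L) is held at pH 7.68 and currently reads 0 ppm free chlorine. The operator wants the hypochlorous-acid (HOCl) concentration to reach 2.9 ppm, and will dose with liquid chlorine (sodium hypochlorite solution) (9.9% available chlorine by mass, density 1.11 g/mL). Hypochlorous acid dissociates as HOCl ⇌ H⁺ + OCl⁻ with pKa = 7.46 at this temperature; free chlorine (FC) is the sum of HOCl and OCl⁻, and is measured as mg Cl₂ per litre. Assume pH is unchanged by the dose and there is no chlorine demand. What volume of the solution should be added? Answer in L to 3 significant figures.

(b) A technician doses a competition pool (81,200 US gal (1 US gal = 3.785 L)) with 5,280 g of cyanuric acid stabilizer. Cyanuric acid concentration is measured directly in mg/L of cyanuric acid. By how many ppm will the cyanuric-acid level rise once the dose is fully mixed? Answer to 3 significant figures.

(a) 63.0 L; (b) 17.2 ppm

(a) Volume: 237,000 US gal × 3.785 L/gal = 897,045 L.
(a) [OCl⁻]/[HOCl] = 10^(pH − pKa) = 10^(7.68 − 7.46) = 1.66; fraction as HOCl = 1/(1 + 1.66) = 0.376.
(a) Free chlorine required for 2.9 ppm HOCl: 2.9 / 0.376 = 7.713 ppm.
(a) FC to add: 7.713 − 0 = 7.713 mg/L as Cl₂.
(a) Cl₂ equivalent: 7.713 mg/L × 897,045 L = 6919 g.
(a) Product at 9.9% available Cl: 6919 / 0.099 = 69,890 g.
(a) Volume: 69,890 g ÷ 1.11 g/mL = 62,960 mL.

(b) Volume: 81,200 US gal × 3.785 L/gal = 307,342 L.
(b) Rise: 5,280 g / 307,342 L × 1000 = 17.18 mg/L.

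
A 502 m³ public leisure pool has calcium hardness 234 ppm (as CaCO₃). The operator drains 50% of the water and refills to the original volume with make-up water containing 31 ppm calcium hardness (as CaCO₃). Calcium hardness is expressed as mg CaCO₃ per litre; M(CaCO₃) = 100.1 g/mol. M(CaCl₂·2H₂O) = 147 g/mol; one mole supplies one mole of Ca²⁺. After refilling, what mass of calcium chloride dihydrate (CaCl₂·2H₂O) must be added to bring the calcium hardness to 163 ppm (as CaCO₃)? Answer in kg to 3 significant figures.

Volume: 502 m³ = 502,000 L.
After draining 50% and refilling: 234 × 0.50 + 31 × 0.50 = 132.5 ppm.
Deficit to target: 163 − 132.5 = 30.5 mg/L.
As CaCO₃: 30.5 mg/L × 502,000 L = 15,310 g; ÷ 100.1 = 153 mol Ca²⁺.
Mass: 153 × 147 = 22,480 g.

22.5 kg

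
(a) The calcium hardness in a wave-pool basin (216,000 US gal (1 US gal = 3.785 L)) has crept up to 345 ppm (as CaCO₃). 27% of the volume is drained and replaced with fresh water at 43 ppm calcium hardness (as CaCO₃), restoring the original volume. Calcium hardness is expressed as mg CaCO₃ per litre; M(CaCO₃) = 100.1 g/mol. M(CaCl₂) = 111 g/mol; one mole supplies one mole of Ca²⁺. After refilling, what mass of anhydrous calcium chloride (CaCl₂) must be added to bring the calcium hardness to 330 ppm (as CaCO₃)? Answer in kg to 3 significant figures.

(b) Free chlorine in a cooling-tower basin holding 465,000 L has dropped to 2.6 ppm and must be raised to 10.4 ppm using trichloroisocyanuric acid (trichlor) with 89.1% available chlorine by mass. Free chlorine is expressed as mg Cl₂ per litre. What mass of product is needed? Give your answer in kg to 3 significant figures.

(a) Volume: 216,000 US gal × 3.785 L/gal = 817,560 L.
(a) After draining 27% and refilling: 345 × 0.73 + 43 × 0.27 = 263.46 ppm.
(a) Deficit to target: 330 − 263.46 = 66.54 mg/L.
(a) As CaCO₃: 66.54 mg/L × 817,560 L = 54,400 g; ÷ 100.1 = 543.5 mol Ca²⁺.
(a) Mass: 543.5 × 111 = 60,320 g.

(b) Chlorine deficit: 10.4 − 2.6 = 7.8 ppm = 7.8 mg/L as Cl₂.
(b) Cl₂ equivalent needed: 7.8 mg/L × 465,000 L = 3,627,000 mg = 3627 g.
(b) Product at 89.1% available chlorine: 3627 / 0.891 = 4071 g.

(a) 60.3 kg; (b) 4.07 kg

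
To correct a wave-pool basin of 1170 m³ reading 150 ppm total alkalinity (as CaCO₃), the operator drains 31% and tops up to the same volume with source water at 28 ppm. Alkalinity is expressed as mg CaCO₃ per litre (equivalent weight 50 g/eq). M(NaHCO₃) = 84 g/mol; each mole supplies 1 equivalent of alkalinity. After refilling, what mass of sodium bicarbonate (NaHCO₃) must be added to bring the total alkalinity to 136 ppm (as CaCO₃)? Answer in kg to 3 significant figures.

46.8 kg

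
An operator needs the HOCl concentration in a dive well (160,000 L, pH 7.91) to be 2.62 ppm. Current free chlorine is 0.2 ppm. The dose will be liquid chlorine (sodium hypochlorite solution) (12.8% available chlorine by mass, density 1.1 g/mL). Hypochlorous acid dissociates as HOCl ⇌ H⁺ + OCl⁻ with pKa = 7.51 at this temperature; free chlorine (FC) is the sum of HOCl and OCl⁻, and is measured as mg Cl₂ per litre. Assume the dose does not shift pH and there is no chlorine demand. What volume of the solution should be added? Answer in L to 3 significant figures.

[OCl⁻]/[HOCl] = 10^(pH − pKa) = 10^(7.91 − 7.51) = 2.512; fraction as HOCl = 1/(1 + 2.512) = 0.2847.
Free chlorine required for 2.62 ppm HOCl: 2.62 / 0.2847 = 9.201 ppm.
FC to add: 9.201 − 0.2 = 9.001 mg/L as Cl₂.
Cl₂ equivalent: 9.001 mg/L × 160,000 L = 1440 g.
Product at 12.8% available Cl: 1440 / 0.128 = 11,250 g.
Volume: 11,250 g ÷ 1.1 g/mL = 10,230 mL.

10.2 L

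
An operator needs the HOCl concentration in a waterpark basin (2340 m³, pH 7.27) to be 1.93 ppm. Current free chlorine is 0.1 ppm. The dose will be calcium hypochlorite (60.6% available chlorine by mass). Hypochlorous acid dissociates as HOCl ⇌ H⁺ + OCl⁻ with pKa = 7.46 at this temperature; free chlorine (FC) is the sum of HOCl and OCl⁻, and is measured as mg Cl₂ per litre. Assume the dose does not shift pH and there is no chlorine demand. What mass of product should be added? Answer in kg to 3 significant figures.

Volume: 2340 m³ = 2,340,000 L.
[OCl⁻]/[HOCl] = 10^(pH − pKa) = 10^(7.27 − 7.46) = 0.6457; fraction as HOCl = 1/(1 + 0.6457) = 0.6077.
Free chlorine required for 1.93 ppm HOCl: 1.93 / 0.6077 = 3.176 ppm.
FC to add: 3.176 − 0.1 = 3.076 mg/L as Cl₂.
Cl₂ equivalent: 3.076 mg/L × 2,340,000 L = 7198 g.
Product at 60.6% available Cl: 7198 / 0.606 = 11,880 g.

11.9 kg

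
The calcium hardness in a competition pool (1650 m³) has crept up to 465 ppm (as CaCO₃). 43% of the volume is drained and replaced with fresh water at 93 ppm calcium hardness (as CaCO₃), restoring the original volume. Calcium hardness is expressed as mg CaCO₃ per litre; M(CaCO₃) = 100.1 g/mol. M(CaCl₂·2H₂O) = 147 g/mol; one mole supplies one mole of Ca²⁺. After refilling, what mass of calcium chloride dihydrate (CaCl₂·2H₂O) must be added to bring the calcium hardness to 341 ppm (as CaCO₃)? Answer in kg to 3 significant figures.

Volume: 1650 m³ = 1,650,000 L.
After draining 43% and refilling: 465 × 0.57 + 93 × 0.43 = 305.04 ppm.
Deficit to target: 341 − 305.04 = 35.96 mg/L.
As CaCO₃: 35.96 mg/L × 1,650,000 L = 59,330 g; ÷ 100.1 = 592.7 mol Ca²⁺.
Mass: 592.7 × 147 = 87,130 g.

87.1 kg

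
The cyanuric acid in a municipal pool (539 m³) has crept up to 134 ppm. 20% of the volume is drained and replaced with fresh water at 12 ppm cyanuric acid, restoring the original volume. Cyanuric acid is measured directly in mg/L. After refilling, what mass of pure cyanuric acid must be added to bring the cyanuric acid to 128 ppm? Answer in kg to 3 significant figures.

9.92 kg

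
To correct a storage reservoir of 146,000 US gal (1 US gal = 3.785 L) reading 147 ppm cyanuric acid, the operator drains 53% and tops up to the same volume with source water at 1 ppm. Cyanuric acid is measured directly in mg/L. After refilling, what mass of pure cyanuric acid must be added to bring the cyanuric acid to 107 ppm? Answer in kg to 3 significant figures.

20.7 kg

Volume: 146,000 US gal × 3.785 L/gal = 552,610 L.
After draining 53% and refilling: 147 × 0.47 + 1 × 0.53 = 69.62 ppm.
Deficit to target: 107 − 69.62 = 37.38 mg/L.
Mass: 37.38 mg/L × 552,610 L = 20,660 g cyanuric acid.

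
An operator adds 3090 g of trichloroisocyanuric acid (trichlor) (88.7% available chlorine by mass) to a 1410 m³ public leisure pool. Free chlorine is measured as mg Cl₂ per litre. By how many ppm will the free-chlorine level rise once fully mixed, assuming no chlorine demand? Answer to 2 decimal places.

Volume: 1410 m³ = 1,410,000 L.
Available chlorine delivered: 3090 g × 0.887 = 2741 g as Cl₂.
Concentration rise: 2741 g / 1,410,000 L = 1.944 mg/L = 1.94 ppm.

1.94 ppm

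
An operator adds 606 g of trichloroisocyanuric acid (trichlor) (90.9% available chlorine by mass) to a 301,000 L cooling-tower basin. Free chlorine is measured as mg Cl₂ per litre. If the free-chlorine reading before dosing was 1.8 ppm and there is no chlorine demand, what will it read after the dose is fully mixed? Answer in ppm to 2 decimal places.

Available chlorine delivered: 606 g × 0.909 = 550.9 g as Cl₂.
Concentration rise: 550.9 g / 301,000 L = 1.83 mg/L = 1.83 ppm.
Final FC: 1.8 + 1.83 = 3.63 ppm.

3.63 ppm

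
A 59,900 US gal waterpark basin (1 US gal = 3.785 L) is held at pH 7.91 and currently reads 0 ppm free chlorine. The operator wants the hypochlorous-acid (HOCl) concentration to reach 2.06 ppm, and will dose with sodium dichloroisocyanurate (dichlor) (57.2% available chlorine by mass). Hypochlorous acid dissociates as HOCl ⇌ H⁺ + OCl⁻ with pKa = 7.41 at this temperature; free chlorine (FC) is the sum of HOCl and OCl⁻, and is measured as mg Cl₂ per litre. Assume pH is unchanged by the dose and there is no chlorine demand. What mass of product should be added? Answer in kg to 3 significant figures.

Volume: 59,900 US gal × 3.785 L/gal = 226,722 L.
[OCl⁻]/[HOCl] = 10^(pH − pKa) = 10^(7.91 − 7.41) = 3.162; fraction as HOCl = 1/(1 + 3.162) = 0.2403.
Free chlorine required for 2.06 ppm HOCl: 2.06 / 0.2403 = 8.574 ppm.
FC to add: 8.574 − 0 = 8.574 mg/L as Cl₂.
Cl₂ equivalent: 8.574 mg/L × 226,722 L = 1944 g.
Product at 57.2% available Cl: 1944 / 0.572 = 3399 g.

3.40 kg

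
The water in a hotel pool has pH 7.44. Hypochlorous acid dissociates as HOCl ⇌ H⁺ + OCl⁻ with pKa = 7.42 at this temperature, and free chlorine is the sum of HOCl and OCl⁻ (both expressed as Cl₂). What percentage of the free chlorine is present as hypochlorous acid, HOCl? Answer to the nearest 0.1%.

48.8%

[OCl⁻]/[HOCl] = 10^(pH − pKa) = 10^(7.44 − 7.42) = 10^0.02 = 1.047.
Fraction as HOCl = 1 / (1 + 1.047) = 0.4885.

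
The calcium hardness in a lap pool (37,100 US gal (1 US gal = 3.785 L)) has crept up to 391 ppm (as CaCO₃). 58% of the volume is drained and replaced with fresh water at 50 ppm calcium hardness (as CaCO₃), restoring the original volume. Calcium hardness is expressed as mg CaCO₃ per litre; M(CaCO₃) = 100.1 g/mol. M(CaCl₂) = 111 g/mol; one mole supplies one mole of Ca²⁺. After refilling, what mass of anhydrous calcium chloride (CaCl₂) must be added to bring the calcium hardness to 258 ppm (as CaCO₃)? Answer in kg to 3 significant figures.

10.1 kg

Volume: 37,100 US gal × 3.785 L/gal = 140,424 L.
After draining 58% and refilling: 391 × 0.42 + 50 × 0.58 = 193.22 ppm.
Deficit to target: 258 − 193.22 = 64.78 mg/L.
As CaCO₃: 64.78 mg/L × 140,424 L = 9097 g; ÷ 100.1 = 90.88 mol Ca²⁺.
Mass: 90.88 × 111 = 10,090 g.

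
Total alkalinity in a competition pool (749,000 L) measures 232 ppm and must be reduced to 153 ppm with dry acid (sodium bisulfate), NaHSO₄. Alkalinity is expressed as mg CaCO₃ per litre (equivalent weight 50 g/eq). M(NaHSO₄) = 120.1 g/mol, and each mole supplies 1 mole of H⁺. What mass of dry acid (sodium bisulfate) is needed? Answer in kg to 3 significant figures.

142 kg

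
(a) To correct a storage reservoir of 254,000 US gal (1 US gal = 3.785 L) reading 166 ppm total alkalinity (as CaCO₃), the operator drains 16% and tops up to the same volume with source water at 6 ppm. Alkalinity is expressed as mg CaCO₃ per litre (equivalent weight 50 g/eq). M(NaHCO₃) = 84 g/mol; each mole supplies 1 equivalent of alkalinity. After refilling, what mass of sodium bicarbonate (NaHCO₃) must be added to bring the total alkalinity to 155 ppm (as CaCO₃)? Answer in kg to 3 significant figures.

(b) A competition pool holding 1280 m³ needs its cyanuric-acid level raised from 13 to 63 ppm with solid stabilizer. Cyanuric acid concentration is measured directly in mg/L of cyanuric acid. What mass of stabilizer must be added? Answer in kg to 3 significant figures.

(a) Volume: 254,000 US gal × 3.785 L/gal = 961,390 L.
(a) After draining 16% and refilling: 166 × 0.84 + 6 × 0.16 = 140.4 ppm.
(a) Deficit to target: 155 − 140.4 = 14.6 mg/L.
(a) As CaCO₃: 14.6 mg/L × 961,390 L = 14,040 g; ÷ 50 g/eq ÷ 1 = 280.7 mol NaHCO₃.
(a) Mass: 280.7 × 84 = 23,580 g.

(b) Volume: 1280 m³ = 1,280,000 L.
(b) CYA to add: (63 − 13) = 50 mg/L × 1,280,000 L = 64,000 g cyanuric acid.

(a) 23.6 kg; (b) 64.0 kg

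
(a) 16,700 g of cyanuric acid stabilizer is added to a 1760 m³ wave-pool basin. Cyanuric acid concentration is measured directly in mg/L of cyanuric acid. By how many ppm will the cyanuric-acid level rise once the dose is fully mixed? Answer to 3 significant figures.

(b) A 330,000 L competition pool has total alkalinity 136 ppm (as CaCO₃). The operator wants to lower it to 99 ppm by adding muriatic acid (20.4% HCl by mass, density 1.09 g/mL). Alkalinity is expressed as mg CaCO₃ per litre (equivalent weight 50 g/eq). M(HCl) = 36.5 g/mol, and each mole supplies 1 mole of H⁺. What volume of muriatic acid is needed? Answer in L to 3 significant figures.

(a) 9.49 ppm; (b) 40.1 L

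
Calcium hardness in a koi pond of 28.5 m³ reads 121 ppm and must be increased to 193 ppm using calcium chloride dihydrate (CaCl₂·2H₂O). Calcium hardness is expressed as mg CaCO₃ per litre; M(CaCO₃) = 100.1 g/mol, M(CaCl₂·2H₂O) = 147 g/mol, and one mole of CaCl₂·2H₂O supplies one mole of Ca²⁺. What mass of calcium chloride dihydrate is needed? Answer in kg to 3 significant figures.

Volume: 28.5 m³ = 28,500 L.
Hardness to add: (193 − 121) = 72 mg/L as CaCO₃ × 28,500 L = 2052 g as CaCO₃.
Moles of Ca²⁺ (1 mol Ca²⁺ ≡ 1 mol CaCO₃): 2052 / 100.1 g/mol = 20.5 mol.
Mass of CaCl₂·2H₂O: 20.5 × 147 = 3013 g.

3.01 kg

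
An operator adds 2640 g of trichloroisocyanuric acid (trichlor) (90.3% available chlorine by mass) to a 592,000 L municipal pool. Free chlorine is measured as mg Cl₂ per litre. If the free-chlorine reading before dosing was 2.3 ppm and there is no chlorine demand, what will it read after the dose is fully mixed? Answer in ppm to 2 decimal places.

6.33 ppm

Available chlorine delivered: 2640 g × 0.903 = 2384 g as Cl₂.
Concentration rise: 2384 g / 592,000 L = 4.027 mg/L = 4.03 ppm.
Final FC: 2.3 + 4.03 = 6.33 ppm.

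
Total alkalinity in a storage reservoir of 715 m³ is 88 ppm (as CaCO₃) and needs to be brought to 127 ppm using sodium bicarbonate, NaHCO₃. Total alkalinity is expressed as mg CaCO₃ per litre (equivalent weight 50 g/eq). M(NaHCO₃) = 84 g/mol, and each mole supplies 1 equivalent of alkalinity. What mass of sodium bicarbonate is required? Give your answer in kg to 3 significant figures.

46.8 kg

Volume: 715 m³ = 715,000 L.
Alkalinity to add: (127 − 88) = 39 mg/L as CaCO₃ × 715,000 L = 27,880 g as CaCO₃.
Equivalents: 27,880 g ÷ 50 g/eq = 557.7 eq.
NaHCO₃ supplies 1 eq per mole → 557.7 mol.
Mass: 557.7 mol × 84 g/mol = 46,850 g.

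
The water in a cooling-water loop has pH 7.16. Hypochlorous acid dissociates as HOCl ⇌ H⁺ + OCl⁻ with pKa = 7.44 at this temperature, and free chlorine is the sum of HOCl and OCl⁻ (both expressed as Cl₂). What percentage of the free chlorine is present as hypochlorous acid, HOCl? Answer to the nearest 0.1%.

[OCl⁻]/[HOCl] = 10^(pH − pKa) = 10^(7.16 − 7.44) = 10^-0.28 = 0.5248.
Fraction as HOCl = 1 / (1 + 0.5248) = 0.6558.

65.6%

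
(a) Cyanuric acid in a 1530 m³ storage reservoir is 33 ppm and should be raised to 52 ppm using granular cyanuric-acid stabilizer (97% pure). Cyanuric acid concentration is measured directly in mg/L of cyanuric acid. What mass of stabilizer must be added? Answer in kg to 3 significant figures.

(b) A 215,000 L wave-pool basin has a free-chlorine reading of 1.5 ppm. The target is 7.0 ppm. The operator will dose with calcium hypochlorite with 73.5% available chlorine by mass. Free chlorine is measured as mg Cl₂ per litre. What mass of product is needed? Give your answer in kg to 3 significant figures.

(a) 30.0 kg; (b) 1.61 kg

(a) Volume: 1530 m³ = 1,530,000 L.
(a) CYA to add: (52 − 33) = 19 mg/L × 1,530,000 L = 29,070 g cyanuric acid.
(a) At 97% purity: 29,070 / 0.97 = 29,970 g product.

(b) Chlorine deficit: 7.0 − 1.5 = 5.5 ppm = 5.5 mg/L as Cl₂.
(b) Cl₂ equivalent needed: 5.5 mg/L × 215,000 L = 1,182,000 mg = 1182 g.
(b) Product at 73.5% available chlorine: 1182 / 0.735 = 1609 g.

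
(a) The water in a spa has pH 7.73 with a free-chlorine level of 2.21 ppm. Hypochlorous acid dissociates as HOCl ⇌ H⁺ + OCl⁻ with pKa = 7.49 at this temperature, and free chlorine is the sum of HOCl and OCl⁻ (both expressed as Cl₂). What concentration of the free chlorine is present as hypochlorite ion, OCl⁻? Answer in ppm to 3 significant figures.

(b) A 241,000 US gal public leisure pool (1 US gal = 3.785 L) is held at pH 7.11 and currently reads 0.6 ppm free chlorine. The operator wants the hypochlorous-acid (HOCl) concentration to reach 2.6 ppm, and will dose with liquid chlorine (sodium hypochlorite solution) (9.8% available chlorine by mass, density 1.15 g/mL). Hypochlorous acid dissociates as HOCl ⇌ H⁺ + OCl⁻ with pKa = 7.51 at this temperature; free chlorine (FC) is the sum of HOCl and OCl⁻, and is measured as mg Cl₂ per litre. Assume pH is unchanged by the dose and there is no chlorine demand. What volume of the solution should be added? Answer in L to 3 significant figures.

(a) 1.40 ppm; (b) 24.6 L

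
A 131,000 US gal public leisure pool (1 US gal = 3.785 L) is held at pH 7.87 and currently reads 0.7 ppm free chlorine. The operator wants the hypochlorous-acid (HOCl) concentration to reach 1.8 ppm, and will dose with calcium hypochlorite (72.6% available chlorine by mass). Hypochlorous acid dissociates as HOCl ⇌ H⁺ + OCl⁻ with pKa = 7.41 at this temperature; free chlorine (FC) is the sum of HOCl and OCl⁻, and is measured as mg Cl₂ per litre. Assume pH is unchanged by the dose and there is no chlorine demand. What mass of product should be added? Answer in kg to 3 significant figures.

4.30 kg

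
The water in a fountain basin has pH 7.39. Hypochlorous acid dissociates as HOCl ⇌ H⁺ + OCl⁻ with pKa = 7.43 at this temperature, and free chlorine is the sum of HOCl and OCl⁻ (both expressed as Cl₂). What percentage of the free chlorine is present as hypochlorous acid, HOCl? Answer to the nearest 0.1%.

52.3%

[OCl⁻]/[HOCl] = 10^(pH − pKa) = 10^(7.39 − 7.43) = 10^-0.04 = 0.912.
Fraction as HOCl = 1 / (1 + 0.912) = 0.523.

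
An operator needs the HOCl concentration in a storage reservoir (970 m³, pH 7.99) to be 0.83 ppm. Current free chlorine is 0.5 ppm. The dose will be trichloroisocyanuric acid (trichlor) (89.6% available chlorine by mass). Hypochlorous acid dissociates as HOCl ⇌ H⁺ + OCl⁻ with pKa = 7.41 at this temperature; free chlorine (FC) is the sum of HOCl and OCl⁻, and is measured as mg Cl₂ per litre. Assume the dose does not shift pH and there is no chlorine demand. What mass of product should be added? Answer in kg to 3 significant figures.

Volume: 970 m³ = 970,000 L.
[OCl⁻]/[HOCl] = 10^(pH − pKa) = 10^(7.99 − 7.41) = 3.802; fraction as HOCl = 1/(1 + 3.802) = 0.2083.
Free chlorine required for 0.83 ppm HOCl: 0.83 / 0.2083 = 3.986 ppm.
FC to add: 3.986 − 0.5 = 3.486 mg/L as Cl₂.
Cl₂ equivalent: 3.486 mg/L × 970,000 L = 3381 g.
Product at 89.6% available Cl: 3381 / 0.896 = 3773 g.

3.77 kg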